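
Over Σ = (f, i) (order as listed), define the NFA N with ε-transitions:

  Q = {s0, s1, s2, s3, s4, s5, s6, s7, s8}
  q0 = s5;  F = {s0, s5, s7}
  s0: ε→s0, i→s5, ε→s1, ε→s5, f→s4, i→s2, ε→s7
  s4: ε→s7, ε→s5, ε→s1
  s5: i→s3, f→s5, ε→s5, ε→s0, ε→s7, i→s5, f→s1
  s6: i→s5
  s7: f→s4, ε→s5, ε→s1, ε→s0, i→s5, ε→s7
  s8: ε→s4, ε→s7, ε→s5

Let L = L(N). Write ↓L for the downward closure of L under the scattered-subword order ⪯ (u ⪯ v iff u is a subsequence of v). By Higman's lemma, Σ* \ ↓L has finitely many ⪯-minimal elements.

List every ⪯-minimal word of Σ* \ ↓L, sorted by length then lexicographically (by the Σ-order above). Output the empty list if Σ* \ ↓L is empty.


|Q|=9, |F|=3, |δ|=27 (17 ε).
min D↑ (1 st, q0=0, F={}): 0:f→0,i→0.
L(D↑) = ∅; no obstructions.

Antichain: [].


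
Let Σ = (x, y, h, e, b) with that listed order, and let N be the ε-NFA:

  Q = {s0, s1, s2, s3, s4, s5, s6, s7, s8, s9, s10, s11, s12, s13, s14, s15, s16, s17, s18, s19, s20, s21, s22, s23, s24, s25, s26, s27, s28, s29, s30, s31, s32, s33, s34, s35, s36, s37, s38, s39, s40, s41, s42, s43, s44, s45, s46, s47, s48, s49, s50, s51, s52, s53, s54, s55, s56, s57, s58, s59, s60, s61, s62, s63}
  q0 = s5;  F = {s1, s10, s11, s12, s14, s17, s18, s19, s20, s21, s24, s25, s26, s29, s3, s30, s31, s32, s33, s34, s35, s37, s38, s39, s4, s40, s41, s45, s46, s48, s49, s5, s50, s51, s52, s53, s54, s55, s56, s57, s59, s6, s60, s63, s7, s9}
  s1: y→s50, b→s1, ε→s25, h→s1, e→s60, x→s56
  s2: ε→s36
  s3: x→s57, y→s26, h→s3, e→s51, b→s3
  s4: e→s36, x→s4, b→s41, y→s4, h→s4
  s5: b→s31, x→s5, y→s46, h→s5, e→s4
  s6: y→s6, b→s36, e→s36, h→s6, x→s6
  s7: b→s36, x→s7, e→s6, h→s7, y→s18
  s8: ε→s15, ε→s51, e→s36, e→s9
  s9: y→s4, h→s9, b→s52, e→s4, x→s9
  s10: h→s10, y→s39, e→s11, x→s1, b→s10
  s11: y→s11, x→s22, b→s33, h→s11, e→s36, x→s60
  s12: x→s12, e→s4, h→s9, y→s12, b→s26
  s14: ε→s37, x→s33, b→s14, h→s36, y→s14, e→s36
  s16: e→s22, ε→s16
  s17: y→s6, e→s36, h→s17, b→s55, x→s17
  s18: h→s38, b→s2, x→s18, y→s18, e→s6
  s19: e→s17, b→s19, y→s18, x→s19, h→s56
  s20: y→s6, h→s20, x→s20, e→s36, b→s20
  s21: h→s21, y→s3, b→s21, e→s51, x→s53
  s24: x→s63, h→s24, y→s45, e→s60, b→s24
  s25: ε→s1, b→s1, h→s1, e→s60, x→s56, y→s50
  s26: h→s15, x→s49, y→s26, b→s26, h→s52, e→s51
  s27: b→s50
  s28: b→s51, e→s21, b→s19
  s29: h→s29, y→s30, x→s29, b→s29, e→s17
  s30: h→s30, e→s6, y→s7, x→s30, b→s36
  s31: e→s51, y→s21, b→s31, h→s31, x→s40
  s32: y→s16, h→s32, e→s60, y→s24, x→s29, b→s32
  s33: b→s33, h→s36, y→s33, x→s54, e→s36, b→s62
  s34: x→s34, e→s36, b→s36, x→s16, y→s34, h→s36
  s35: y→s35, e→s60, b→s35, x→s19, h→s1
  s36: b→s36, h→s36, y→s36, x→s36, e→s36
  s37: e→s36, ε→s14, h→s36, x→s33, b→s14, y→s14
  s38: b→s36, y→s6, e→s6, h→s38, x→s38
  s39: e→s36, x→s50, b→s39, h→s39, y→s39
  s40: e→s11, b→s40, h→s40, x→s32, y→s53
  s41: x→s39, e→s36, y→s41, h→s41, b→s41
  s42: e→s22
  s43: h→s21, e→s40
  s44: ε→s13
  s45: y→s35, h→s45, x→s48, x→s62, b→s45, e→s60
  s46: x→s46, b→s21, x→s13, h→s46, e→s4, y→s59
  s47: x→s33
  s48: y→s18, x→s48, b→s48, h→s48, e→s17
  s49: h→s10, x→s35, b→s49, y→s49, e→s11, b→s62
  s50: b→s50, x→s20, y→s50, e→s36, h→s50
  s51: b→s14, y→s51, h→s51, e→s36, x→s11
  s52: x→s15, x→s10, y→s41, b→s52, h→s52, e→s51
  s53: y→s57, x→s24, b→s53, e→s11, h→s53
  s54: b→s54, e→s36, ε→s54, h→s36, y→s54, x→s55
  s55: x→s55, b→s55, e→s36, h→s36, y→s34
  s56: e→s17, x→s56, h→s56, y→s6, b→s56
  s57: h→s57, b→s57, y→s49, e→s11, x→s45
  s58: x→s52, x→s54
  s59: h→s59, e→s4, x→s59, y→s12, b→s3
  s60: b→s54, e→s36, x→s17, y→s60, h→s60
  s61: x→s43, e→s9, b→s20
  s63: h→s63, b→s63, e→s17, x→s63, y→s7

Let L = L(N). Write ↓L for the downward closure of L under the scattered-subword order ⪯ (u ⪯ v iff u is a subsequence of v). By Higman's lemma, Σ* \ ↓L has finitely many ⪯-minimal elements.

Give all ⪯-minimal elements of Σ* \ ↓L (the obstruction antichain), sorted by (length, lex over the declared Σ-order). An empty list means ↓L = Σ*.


|Q|=64, |F|=46, |δ|=270 (10 ε).
min D↑ (45 st, q0=0, F={6}): 0:x→0,y→1,h→0,e→2,b→3 1:x→1,y→4,h→1,e→2,b→5 2:x→2,y→2,h→2,e→6,b→7 3:x→8,y→5,h→3,e→9,b→3 4:x→4,y→10,h→4,e→2,b→11 5:x→12,y→11,h→5,e→9,b→5 6:x→6,y→6,h→6,e→6,b→6 7:x→13,y→7,h→7,e→6,b→7 8:x→14,y→12,h→8,e→15,b→8 9:x→15,y→9,h→9,e→6,b→16 10:x→10,y→10,h→17,e→2,b→18 11:x→19,y→18,h→11,e→9,b→11 12:x→20,y→19,h→12,e→15,b→12 13:x→21,y→13,h→13,e→6,b→13 14:x→22,y→20,h→14,e→23,b→14 15:x→23,y→15,h→15,e→6,b→24 16:x→24,y→16,h→6,e→6,b→16 17:x→17,y→2,h→17,e→2,b→25 18:x→26,y→18,h→25,e→9,b→18 19:x→27,y→26,h→19,e→15,b→19 20:x→28,y→27,h→20,e→23,b→20 21:x→29,y→21,h→21,e→6,b→21 22:x→22,y→30,h→22,e→31,b→22 23:x→31,y→23,h→23,e→6,b→32 24:x→32,y→24,h→6,e→6,b→24 25:x→33,y→7,h→25,e→9,b→25 26:x→34,y→26,h→33,e→15,b→26 27:x→35,y→34,h→27,e→23,b→27 28:x→28,y→36,h→28,e→31,b→28 29:x→29,y→37,h→29,e→6,b→29 30:x→30,y→36,h→30,e→37,b→6 31:x→31,y→37,h→31,e→6,b→38 32:x→38,y→32,h→6,e→6,b→32 33:x→39,y→13,h→33,e→15,b→33 34:x→40,y→34,h→39,e→23,b→34 35:x→35,y→41,h→35,e→31,b→35 36:x→36,y→41,h→36,e→37,b→6 37:x→37,y→37,h→37,e→6,b→6 38:x→38,y→42,h→6,e→6,b→38 39:x→43,y→21,h→39,e→23,b→39 40:x→40,y→41,h→43,e→31,b→40 41:x→41,y→41,h→44,e→37,b→6 42:x→42,y→42,h→6,e→6,b→6 43:x→43,y→37,h→43,e→31,b→43 44:x→44,y→37,h→44,e→37,b→6.
'ee': N↓-sim [53, 20, 2] end={s22,s36} rej; 2/2 del acc.
'bebh': run [53, 46, 15, 10, 1] end={s36} ∉↓L; 4/4 deletions ∈↓L.
'yyyhye': |S_i|=[53, 48, 41, 35, 28, 20, 2] end={s22,s36} ∉↓L; 6/6 deletions ∈↓L.
'bxxxyb': |S_i|=[53, 46, 37, 28, 19, 10, 2] end={s2,s36} ∉↓L; 6/6 single-dels accept.
4 minimals (antichain).

min(Σ*\↓L) = [ee, bebh, yyyhye, bxxxyb].


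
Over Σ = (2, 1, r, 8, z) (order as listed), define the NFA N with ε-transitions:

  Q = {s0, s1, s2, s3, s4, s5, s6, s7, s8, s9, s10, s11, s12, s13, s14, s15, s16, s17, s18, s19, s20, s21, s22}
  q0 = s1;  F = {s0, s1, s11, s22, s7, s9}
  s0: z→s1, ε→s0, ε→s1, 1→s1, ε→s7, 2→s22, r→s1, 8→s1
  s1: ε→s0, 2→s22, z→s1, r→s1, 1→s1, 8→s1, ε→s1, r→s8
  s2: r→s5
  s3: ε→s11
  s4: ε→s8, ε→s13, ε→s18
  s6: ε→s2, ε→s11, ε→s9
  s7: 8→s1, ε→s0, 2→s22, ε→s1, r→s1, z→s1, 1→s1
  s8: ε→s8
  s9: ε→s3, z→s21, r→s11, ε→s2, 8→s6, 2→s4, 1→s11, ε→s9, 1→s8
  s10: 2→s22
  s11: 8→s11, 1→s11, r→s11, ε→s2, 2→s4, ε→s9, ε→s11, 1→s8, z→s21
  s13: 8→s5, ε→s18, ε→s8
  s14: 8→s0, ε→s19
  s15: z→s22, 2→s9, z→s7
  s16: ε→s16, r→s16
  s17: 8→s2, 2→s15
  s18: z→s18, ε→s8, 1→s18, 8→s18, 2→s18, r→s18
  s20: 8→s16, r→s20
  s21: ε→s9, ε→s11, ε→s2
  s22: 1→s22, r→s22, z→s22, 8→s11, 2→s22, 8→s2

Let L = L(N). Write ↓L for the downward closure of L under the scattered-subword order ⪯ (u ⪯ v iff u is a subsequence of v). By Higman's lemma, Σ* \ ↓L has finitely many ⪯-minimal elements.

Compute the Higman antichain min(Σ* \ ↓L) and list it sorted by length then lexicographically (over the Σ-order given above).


|Q|=23, |F|=6, |δ|=80 (29 ε).
min D↑ (4 st, q0=0, F={3}): 0:2→1,1→0,r→0,8→0,z→0 1:2→1,1→1,r→1,8→2,z→1 2:2→3,1→2,r→2,8→2,z→2 3:2→3,1→3,r→3,8→3,z→3.
'282': |S_i|=[15, 12, 11, 5] end={s13,s18,s4,s5,s8} ∉↓L; 3/3 single-dels accept.
1 obstructions.

min(Σ*\↓L) = [282].


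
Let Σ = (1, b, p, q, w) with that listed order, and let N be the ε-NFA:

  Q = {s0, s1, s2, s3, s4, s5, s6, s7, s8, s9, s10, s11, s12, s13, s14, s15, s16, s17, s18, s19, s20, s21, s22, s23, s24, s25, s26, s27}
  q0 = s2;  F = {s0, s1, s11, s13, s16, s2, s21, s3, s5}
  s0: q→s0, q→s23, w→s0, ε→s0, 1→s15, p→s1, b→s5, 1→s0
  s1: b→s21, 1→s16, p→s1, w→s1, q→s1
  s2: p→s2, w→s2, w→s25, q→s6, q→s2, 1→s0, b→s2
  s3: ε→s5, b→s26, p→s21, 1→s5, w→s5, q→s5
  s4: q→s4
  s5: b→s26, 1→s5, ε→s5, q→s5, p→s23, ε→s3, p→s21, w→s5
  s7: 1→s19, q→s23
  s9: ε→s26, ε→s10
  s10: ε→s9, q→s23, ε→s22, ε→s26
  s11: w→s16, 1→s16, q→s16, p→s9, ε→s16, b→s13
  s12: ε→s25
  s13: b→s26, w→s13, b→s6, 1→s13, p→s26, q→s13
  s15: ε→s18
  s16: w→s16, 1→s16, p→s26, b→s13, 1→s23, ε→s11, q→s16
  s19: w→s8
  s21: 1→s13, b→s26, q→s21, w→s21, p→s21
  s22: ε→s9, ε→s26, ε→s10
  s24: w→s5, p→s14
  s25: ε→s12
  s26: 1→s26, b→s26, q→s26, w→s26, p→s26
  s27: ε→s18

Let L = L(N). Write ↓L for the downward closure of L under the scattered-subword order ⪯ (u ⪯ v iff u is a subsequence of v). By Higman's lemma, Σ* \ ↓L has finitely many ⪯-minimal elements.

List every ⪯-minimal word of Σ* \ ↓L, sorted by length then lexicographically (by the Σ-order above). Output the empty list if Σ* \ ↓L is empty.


Antichain: [1bb, 1p1p].

|Q|=28, |F|=9, |δ|=82 (18 ε).
min D↑ (8 st, q0=0, F={4}): 0:1→1,b→0,p→0,q→0,w→0 1:1→1,b→2,p→3,q→1,w→1 2:1→2,b→4,p→5,q→2,w→2 3:1→6,b→5,p→3,q→3,w→3 4:1→4,b→4,p→4,q→4,w→4 5:1→7,b→4,p→5,q→5,w→5 6:1→6,b→7,p→4,q→6,w→6 7:1→7,b→4,p→4,q→7,w→7 (ε-aug+det+¬).
'1bb': |S_i|=[19, 16, 7, 2] end={s26,s6} ∉↓L; 3/3 single-dels accept.
'1p1p': N↓-sim [19, 16, 11, 9, 5] end={s10,s22,s23,s26,s9} rej; 4/4 del acc.
2 words, ⪯-incomp.


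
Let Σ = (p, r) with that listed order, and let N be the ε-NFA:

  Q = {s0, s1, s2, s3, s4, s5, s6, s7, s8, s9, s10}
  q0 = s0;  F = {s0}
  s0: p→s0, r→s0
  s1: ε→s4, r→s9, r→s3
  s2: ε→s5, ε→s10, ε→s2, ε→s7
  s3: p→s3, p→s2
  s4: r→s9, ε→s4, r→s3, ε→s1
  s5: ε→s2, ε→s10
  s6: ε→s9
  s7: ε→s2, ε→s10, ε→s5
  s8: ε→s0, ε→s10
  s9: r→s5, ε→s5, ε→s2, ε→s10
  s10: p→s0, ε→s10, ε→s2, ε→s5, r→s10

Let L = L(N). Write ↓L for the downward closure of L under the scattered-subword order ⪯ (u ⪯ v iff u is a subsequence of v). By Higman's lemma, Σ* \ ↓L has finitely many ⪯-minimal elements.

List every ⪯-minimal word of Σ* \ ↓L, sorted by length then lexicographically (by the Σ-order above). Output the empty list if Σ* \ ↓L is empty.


A = [].

|Q|=11, |F|=1, |δ|=32 (21 ε).
min D↑ (1 st, q0=0, F={}): 0:p→0,r→0 [Hopcroft].
L(D↑) = ∅; no obstructions.


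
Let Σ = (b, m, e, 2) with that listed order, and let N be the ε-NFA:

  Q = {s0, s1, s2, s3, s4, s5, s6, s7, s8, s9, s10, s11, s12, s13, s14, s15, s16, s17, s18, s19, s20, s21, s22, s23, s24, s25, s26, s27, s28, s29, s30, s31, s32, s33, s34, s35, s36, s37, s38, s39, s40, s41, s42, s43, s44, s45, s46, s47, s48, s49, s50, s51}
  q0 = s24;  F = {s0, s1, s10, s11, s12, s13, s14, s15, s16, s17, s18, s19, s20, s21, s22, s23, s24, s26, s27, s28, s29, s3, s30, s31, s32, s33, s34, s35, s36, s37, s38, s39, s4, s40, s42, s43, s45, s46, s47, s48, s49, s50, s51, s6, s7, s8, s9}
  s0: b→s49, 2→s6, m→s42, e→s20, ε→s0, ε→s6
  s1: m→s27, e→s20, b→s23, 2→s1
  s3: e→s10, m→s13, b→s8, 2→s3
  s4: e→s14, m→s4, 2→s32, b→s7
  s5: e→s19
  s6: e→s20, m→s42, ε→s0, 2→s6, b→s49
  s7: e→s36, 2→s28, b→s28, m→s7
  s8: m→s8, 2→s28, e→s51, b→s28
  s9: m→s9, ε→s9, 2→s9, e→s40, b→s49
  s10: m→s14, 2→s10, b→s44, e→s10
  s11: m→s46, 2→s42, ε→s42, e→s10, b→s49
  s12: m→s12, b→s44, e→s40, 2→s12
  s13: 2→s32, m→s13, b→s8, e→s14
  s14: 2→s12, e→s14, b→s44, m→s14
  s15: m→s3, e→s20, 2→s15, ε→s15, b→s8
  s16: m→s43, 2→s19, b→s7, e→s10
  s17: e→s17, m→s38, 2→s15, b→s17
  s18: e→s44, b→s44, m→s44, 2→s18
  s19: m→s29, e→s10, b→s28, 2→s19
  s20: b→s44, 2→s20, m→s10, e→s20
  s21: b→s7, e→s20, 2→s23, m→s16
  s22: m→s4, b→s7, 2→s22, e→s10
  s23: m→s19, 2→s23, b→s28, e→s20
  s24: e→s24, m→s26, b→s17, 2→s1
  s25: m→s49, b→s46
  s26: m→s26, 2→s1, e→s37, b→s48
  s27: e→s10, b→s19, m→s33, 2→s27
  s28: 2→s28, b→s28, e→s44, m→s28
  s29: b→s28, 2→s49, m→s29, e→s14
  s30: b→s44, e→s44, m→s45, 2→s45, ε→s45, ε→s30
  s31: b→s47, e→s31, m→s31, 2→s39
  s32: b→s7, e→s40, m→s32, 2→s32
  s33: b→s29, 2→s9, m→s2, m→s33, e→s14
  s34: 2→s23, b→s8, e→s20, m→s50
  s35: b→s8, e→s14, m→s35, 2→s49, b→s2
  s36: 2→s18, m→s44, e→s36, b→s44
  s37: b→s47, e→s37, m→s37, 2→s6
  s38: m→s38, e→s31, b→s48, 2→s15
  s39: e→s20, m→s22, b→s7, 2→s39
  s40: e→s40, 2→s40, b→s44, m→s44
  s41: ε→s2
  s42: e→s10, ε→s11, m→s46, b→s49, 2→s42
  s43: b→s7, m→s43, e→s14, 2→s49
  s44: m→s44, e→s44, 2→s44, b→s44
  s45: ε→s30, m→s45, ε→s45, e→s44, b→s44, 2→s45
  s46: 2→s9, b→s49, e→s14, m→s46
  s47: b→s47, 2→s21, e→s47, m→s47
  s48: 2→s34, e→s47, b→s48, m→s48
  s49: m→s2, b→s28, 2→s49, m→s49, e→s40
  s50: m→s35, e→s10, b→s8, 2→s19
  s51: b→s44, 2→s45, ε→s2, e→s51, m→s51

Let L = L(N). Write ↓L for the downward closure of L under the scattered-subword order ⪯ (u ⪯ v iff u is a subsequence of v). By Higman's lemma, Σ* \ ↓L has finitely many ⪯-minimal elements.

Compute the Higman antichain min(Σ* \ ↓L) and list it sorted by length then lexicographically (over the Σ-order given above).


min(Σ*\↓L) = [2eb, 2bbe, b2b2e, mb22be, me2bem, 2mm2em].

|Q|=52, |F|=47, |δ|=211 (13 ε).
min D↑ (45 st, q0=0, F={21}): 0:b→1,m→2,e→0,2→3 1:b→1,m→4,e→1,2→5 2:b→6,m→2,e→7,2→3 3:b→8,m→9,e→10,2→3 4:b→6,m→4,e→11,2→5 5:b→12,m→13,e→10,2→5 6:b→6,m→6,e→14,2→15 7:b→14,m→7,e→7,2→16 8:b→17,m→18,e→10,2→8 9:b→18,m→19,e→20,2→9 10:b→21,m→20,e→10,2→10 11:b→14,m→11,e→11,2→22 12:b→17,m→12,e→23,2→17 13:b→12,m→24,e→20,2→13 14:b→14,m→14,e→14,2→25 15:b→12,m→26,e→10,2→8 16:b→27,m→28,e→10,2→16 17:b→17,m→17,e→21,2→17 18:b→17,m→29,e→20,2→18 19:b→29,m→19,e→30,2→31 20:b→21,m→30,e→20,2→20 21:b→21,m→21,e→21,2→21 22:b→32,m→33,e→10,2→22 23:b→21,m→23,e→23,2→34 24:b→12,m→24,e→30,2→35 25:b→32,m→36,e→10,2→8 26:b→12,m→37,e→20,2→18 27:b→17,m→27,e→38,2→27 28:b→27,m→39,e→20,2→28 29:b→17,m→29,e→30,2→27 30:b→21,m→30,e→30,2→40 31:b→27,m→31,e→38,2→31 32:b→17,m→32,e→41,2→17 33:b→32,m→42,e→20,2→33 34:b→21,m→34,e→21,2→34 35:b→32,m→35,e→38,2→35 36:b→32,m→43,e→20,2→18 37:b→12,m→37,e→30,2→27 38:b→21,m→21,e→38,2→38 39:b→27,m→39,e→30,2→31 40:b→21,m→40,e→38,2→40 41:b→21,m→21,e→41,2→44 42:b→32,m→42,e→30,2→35 43:b→32,m→43,e→30,2→27 44:b→21,m→21,e→21,2→44 [Hopcroft].
'2eb': N↓-sim [49, 41, 12, 1] end={s44} ∉↓L; 3/3 del acc.
'2bbe': |S_i|=[49, 41, 19, 2, 1] end={s44} — reject; 4/4 single-dels accept.
'b2b2e': N↓-sim [49, 37, 32, 10, 5, 1] end={s44} rej; 5/5 single-dels accept.
'mb22be': N↓-sim [49, 47, 27, 25, 15, 2, 1] end={s44} — reject; 6/6 single-dels accept.
'me2bem': run [49, 47, 34, 30, 8, 4, 1] end={s44} rej; 6/6 del acc.
'2mm2em': run [49, 41, 32, 23, 13, 4, 1] end={s44} ∉↓L; 6/6 deletions ∈↓L.
6 minimals (antichain).


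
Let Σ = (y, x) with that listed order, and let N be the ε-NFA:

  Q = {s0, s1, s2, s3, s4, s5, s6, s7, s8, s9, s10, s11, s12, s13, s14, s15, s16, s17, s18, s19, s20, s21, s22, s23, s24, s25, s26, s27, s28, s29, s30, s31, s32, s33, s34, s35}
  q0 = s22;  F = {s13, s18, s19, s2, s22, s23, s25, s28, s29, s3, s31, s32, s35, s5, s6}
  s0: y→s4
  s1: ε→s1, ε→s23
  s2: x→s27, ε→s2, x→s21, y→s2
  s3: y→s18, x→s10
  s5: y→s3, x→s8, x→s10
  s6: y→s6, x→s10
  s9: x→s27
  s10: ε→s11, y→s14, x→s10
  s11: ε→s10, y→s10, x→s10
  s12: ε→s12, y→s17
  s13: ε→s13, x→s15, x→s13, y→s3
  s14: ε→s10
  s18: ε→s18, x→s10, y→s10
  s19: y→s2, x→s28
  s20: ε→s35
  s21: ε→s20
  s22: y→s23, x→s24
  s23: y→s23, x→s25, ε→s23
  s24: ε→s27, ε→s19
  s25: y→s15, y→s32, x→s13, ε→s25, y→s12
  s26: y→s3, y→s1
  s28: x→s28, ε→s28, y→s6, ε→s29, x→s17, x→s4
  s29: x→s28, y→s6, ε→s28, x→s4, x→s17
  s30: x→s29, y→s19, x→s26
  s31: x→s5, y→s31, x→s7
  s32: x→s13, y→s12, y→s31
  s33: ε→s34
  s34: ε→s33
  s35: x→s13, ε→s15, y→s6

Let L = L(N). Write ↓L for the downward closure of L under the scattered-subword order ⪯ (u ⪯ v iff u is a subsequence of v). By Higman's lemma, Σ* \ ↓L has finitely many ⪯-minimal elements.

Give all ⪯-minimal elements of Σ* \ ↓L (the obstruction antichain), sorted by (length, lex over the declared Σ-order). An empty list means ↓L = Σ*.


|Q|=36, |F|=15, |δ|=74 (21 ε).
min D↑ (15 st, q0=0, F={12}): 0:y→1,x→2 1:y→1,x→3 2:y→4,x→5 3:y→6,x→7 4:y→4,x→8 5:y→9,x→5 6:y→10,x→7 7:y→11,x→7 8:y→9,x→7 9:y→9,x→12 10:y→10,x→13 11:y→14,x→12 12:y→12,x→12 13:y→11,x→12 14:y→12,x→12 (ε-aug+det+¬).
'xxyx': |S_i|=[28, 26, 19, 6, 3] end={s10,s11,s14} rej; 4/4 deletions ∈↓L.
'yxyyxx': |S_i|=[28, 22, 20, 15, 12, 8, 4] end={s10,s11,s14,s8} ∉↓L; 6/6 del acc.
'yxxyyy': |S_i|=[28, 22, 20, 10, 5, 4, 3] end={s10,s11,s14} rej; 6/6 single-dels accept.
3 minimals (antichain).

A = [xxyx, yxyyxx, yxxyyy].


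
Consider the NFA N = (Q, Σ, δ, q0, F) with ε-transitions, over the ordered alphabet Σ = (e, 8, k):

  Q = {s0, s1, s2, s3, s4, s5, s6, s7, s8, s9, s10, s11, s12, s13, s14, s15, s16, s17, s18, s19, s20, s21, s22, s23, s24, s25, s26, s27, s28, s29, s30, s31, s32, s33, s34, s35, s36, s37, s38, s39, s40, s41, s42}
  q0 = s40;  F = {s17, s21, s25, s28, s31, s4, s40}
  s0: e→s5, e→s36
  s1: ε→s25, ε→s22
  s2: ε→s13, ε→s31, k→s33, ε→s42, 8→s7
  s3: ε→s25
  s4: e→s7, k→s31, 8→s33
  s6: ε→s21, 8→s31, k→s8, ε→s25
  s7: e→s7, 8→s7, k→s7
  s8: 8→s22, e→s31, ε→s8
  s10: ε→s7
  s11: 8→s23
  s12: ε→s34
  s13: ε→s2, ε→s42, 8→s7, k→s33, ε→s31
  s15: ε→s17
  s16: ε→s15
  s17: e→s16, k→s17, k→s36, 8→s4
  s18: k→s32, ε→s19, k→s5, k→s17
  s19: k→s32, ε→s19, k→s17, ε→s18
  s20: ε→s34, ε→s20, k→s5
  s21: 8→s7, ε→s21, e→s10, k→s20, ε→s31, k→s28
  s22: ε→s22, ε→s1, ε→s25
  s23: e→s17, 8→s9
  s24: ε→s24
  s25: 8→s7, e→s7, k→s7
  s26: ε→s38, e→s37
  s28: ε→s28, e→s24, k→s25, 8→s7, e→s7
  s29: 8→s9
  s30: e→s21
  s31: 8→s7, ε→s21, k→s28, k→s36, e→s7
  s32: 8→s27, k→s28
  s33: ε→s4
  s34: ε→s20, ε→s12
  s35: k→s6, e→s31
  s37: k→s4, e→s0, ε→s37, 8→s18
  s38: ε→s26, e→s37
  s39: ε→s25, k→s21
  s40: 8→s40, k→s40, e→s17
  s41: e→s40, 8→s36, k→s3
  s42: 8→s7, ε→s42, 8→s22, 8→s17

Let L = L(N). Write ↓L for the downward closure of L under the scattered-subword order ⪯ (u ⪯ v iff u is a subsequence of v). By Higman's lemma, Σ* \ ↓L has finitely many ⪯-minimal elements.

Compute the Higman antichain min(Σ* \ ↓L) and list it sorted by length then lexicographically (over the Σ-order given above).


|Q|=43, |F|=7, |δ|=102 (37 ε).
min D↑ (7 st, q0=0, F={3}): 0:e→1,8→0,k→0 1:e→1,8→2,k→1 2:e→3,8→2,k→4 3:e→3,8→3,k→3 4:e→3,8→3,k→5 5:e→3,8→3,k→6 6:e→3,8→3,k→3.
'e8e': |S_i|=[18, 17, 14, 3] end={s10,s24,s7} ∉↓L; 3/3 single-dels accept.
'e8k8': N↓-sim [18, 17, 14, 12, 1] end={s7} rej; 4/4 deletions ∈↓L.
'e8kkkk': N↓-sim [18, 17, 14, 12, 9, 3, 1] end={s7} rej; 6/6 single-dels accept.
3 minimals (antichain).

A = [e8e, e8k8, e8kkkk].


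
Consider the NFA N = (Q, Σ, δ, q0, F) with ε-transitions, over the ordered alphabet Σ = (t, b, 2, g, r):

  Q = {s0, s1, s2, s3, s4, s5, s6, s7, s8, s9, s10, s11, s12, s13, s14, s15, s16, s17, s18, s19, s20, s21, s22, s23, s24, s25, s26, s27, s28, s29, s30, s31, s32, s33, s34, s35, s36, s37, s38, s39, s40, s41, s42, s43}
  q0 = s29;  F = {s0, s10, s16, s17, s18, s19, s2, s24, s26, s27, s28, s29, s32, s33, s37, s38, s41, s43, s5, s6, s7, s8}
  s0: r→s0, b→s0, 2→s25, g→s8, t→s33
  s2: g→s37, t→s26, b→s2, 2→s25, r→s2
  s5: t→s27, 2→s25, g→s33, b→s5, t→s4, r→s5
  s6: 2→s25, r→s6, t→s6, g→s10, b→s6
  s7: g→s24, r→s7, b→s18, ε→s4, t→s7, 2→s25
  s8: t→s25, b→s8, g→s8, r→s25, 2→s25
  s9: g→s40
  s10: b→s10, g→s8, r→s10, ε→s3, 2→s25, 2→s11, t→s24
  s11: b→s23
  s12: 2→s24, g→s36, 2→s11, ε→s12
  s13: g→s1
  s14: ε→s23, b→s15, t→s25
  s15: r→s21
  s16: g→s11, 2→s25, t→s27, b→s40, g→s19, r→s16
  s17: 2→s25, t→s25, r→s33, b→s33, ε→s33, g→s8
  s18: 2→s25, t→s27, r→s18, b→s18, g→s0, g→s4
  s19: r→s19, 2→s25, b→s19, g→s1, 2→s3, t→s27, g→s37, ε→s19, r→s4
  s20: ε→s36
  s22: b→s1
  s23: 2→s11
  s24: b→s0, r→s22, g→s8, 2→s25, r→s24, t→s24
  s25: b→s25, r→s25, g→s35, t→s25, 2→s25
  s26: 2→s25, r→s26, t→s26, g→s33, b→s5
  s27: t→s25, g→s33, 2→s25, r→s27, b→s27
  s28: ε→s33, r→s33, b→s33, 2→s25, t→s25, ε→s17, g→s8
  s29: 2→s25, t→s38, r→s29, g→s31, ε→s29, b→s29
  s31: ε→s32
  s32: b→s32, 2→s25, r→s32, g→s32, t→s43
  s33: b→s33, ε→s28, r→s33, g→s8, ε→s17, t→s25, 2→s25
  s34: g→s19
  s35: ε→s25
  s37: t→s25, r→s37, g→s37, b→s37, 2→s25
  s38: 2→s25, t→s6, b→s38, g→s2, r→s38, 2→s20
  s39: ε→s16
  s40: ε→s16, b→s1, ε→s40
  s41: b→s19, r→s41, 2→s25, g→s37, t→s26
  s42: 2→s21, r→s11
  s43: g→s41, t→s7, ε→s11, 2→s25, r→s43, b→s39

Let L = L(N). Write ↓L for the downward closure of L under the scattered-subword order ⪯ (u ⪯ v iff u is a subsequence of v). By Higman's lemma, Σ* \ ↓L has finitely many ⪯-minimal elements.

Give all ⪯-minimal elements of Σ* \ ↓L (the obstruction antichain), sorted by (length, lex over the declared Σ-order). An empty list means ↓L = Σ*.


min(Σ*\↓L) = [2, tggt, ttggr, gtbtt].

|Q|=44, |F|=22, |δ|=157 (18 ε).
min D↑ (21 st, q0=0, F={2}): 0:t→1,b→0,2→2,g→3,r→0 1:t→4,b→1,2→2,g→5,r→1 2:t→2,b→2,2→2,g→2,r→2 3:t→6,b→3,2→2,g→3,r→3 4:t→4,b→4,2→2,g→7,r→4 5:t→8,b→5,2→2,g→9,r→5 6:t→10,b→11,2→2,g→12,r→6 7:t→13,b→7,2→2,g→14,r→7 8:t→8,b→15,2→2,g→16,r→8 9:t→2,b→9,2→2,g→9,r→9 10:t→10,b→17,2→2,g→13,r→10 11:t→18,b→11,2→2,g→19,r→11 12:t→8,b→19,2→2,g→9,r→12 13:t→13,b→20,2→2,g→14,r→13 14:t→2,b→14,2→2,g→14,r→2 15:t→18,b→15,2→2,g→16,r→15 16:t→2,b→16,2→2,g→14,r→16 17:t→18,b→17,2→2,g→20,r→17 18:t→2,b→18,2→2,g→16,r→18 19:t→18,b→19,2→2,g→9,r→19 20:t→16,b→20,2→2,g→14,r→20.
'2': N↓-sim [35, 7] end={s11,s20,s23,s25,s3,s35,s36} — reject; 1/1 del acc.
'tggt': |S_i|=[35, 32, 22, 8, 2] end={s25,s35} rej; 4/4 del acc.
'ttggr': |S_i|=[35, 32, 21, 15, 3, 2] end={s25,s35} rej; 5/5 deletions ∈↓L.
'gtbtt': |S_i|=[35, 30, 26, 20, 8, 2] end={s25,s35} rej; 5/5 del acc.
4 words, ⪯-incomp.


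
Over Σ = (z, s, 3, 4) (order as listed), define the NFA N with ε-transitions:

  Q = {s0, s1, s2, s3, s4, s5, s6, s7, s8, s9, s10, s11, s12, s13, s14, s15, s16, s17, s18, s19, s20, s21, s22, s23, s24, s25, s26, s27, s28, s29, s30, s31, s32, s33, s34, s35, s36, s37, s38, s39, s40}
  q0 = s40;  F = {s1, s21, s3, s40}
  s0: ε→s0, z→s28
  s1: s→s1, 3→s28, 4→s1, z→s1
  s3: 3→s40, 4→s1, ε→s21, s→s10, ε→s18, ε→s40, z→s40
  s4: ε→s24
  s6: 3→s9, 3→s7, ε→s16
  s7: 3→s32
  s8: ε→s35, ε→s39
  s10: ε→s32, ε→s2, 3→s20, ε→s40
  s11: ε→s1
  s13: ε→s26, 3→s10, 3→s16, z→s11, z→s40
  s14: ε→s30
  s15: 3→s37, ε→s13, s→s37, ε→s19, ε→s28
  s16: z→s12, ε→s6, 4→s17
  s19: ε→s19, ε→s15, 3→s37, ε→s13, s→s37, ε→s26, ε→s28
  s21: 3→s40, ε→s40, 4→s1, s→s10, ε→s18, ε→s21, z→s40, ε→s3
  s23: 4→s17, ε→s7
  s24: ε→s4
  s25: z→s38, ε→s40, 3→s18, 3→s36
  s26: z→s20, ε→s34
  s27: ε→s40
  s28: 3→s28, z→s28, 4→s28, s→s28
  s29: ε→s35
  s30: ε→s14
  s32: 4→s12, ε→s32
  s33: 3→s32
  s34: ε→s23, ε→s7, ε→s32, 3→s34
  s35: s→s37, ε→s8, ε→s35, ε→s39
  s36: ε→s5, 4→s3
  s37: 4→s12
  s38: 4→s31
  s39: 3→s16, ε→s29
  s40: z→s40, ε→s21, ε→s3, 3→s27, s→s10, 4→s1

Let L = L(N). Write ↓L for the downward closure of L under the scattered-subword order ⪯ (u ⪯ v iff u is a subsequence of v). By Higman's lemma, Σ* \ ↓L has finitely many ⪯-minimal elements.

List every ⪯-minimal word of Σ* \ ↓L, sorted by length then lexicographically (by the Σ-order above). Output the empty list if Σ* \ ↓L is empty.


Antichain: [43].

|Q|=41, |F|=4, |δ|=93 (45 ε).
min D↑ (3 st, q0=0, F={2}): 0:z→0,s→0,3→0,4→1 1:z→1,s→1,3→2,4→1 2:z→2,s→2,3→2,4→2.
'43': N↓-sim [12, 3, 1] end={s28} rej; 2/2 single-dels accept.
1 obstructions.


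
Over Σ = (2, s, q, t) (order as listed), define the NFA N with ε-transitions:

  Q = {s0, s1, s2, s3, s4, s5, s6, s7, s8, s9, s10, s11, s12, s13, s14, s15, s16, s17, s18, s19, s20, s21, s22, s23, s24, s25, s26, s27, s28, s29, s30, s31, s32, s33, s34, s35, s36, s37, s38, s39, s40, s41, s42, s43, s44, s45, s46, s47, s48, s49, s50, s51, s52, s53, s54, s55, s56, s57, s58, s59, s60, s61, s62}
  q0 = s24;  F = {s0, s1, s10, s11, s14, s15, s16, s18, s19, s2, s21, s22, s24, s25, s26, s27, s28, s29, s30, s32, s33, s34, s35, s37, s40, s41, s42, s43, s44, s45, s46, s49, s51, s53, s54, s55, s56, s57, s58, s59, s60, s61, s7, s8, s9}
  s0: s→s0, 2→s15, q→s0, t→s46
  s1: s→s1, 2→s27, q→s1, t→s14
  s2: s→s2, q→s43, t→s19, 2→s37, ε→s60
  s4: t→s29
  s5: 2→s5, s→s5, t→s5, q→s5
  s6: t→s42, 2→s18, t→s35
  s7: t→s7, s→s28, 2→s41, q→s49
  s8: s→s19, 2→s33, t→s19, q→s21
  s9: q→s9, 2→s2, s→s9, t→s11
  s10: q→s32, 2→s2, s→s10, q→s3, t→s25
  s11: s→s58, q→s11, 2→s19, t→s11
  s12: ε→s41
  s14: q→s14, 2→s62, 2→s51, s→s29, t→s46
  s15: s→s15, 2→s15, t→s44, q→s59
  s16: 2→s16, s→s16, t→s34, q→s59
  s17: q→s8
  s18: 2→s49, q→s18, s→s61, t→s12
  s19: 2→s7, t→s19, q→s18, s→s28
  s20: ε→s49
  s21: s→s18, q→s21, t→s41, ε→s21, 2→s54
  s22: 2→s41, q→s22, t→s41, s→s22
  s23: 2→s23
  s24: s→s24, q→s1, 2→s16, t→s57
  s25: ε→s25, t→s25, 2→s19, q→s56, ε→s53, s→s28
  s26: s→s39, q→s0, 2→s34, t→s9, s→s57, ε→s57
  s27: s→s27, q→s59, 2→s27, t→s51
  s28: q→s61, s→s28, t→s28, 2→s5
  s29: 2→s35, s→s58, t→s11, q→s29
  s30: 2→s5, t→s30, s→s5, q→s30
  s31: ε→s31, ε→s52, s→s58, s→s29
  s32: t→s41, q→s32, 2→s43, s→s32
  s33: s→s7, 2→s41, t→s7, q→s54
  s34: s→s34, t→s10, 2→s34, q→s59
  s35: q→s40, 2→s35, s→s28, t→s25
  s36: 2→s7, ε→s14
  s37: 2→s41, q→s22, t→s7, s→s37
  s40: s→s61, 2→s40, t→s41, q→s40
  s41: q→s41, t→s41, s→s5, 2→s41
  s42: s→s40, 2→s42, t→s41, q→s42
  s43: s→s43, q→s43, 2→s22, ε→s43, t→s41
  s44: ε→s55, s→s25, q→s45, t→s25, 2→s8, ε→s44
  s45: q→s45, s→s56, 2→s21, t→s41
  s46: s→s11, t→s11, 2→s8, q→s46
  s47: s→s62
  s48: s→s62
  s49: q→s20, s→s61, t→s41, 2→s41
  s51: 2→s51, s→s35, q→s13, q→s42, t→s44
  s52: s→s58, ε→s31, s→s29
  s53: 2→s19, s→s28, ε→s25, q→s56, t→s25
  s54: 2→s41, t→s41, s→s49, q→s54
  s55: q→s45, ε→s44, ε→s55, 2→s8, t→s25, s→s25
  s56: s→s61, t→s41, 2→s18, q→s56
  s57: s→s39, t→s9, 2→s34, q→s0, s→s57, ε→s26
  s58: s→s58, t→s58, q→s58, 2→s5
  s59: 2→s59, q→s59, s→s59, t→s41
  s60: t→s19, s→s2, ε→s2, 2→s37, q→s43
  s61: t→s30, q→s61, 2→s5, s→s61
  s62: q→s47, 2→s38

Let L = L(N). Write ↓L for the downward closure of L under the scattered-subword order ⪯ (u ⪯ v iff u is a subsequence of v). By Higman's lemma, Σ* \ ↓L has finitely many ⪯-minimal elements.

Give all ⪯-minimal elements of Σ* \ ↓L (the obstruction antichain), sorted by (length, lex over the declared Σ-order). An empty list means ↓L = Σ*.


min(Σ*\↓L) = [2qts, qtss2, ttts2, tt222s].

|Q|=63, |F|=45, |δ|=223 (19 ε).
min D↑ (42 st, q0=0, F={18}): 0:2→1,s→0,q→2,t→3 1:2→1,s→1,q→4,t→5 2:2→6,s→2,q→2,t→7 3:2→5,s→3,q→8,t→9 4:2→4,s→4,q→4,t→10 5:2→5,s→5,q→4,t→11 6:2→6,s→6,q→4,t→12 7:2→12,s→13,q→7,t→14 8:2→15,s→8,q→8,t→14 9:2→16,s→9,q→9,t→17 10:2→10,s→18,q→10,t→10 11:2→16,s→11,q→19,t→20 12:2→12,s→21,q→22,t→23 13:2→21,s→24,q→13,t→17 14:2→25,s→17,q→14,t→17 15:2→15,s→15,q→4,t→23 16:2→26,s→16,q→27,t→28 17:2→28,s→24,q→17,t→17 18:2→18,s→18,q→18,t→18 19:2→27,s→19,q→19,t→10 20:2→28,s→29,q→30,t→20 21:2→21,s→29,q→31,t→20 22:2→22,s→31,q→22,t→10 23:2→25,s→20,q→32,t→20 24:2→18,s→24,q→24,t→24 25:2→33,s→28,q→34,t→28 26:2→10,s→26,q→35,t→36 27:2→35,s→27,q→27,t→10 28:2→36,s→29,q→37,t→28 29:2→18,s→29,q→38,t→29 30:2→37,s→38,q→30,t→10 31:2→31,s→38,q→31,t→10 32:2→34,s→30,q→32,t→10 33:2→10,s→36,q→39,t→36 34:2→39,s→37,q→34,t→10 35:2→10,s→35,q→35,t→10 36:2→10,s→29,q→40,t→36 37:2→40,s→38,q→37,t→10 38:2→18,s→38,q→38,t→41 39:2→10,s→40,q→39,t→10 40:2→10,s→38,q→40,t→10 41:2→18,s→18,q→41,t→41 [Hopcroft].
'2qts': run [54, 42, 23, 4, 1] end={s5} ∉↓L; 4/4 single-dels accept.
'qtss2': N↓-sim [54, 47, 34, 22, 8, 2] end={s38,s5} rej; 5/5 single-dels accept.
'ttts2': run [54, 50, 33, 16, 5, 1] end={s5} — reject; 5/5 deletions ∈↓L.
'tt222s': N↓-sim [54, 50, 33, 20, 12, 2, 1] end={s5} rej; 6/6 del acc.
4 words, ⪯-incomp.


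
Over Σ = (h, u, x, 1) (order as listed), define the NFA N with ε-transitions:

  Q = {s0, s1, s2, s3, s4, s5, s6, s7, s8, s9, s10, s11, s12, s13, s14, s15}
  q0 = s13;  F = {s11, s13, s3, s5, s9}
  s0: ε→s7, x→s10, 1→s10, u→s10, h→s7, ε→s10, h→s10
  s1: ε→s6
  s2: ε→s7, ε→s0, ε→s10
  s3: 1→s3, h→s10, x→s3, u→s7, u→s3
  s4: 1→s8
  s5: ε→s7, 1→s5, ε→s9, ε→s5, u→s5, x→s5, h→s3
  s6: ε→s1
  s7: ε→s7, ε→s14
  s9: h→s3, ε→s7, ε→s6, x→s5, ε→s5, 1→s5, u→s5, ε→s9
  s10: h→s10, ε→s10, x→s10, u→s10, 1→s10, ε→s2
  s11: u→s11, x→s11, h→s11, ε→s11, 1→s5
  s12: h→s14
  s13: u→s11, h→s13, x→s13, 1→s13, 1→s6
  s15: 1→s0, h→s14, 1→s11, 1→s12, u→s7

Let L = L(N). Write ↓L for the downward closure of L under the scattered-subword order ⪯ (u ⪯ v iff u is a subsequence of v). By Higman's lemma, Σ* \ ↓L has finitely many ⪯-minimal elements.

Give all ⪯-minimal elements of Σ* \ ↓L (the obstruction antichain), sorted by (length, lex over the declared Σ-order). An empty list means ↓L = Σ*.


Antichain: [u1hh].

|Q|=16, |F|=5, |δ|=57 (19 ε).
min D↑ (5 st, q0=0, F={4}): 0:h→0,u→1,x→0,1→0 1:h→1,u→1,x→1,1→2 2:h→3,u→2,x→2,1→2 3:h→4,u→3,x→3,1→3 4:h→4,u→4,x→4,1→4 [Hopcroft].
'u1hh': |S_i|=[12, 11, 10, 6, 5] end={s0,s10,s14,s2,s7} — reject; 4/4 del acc.
1 obstructions.


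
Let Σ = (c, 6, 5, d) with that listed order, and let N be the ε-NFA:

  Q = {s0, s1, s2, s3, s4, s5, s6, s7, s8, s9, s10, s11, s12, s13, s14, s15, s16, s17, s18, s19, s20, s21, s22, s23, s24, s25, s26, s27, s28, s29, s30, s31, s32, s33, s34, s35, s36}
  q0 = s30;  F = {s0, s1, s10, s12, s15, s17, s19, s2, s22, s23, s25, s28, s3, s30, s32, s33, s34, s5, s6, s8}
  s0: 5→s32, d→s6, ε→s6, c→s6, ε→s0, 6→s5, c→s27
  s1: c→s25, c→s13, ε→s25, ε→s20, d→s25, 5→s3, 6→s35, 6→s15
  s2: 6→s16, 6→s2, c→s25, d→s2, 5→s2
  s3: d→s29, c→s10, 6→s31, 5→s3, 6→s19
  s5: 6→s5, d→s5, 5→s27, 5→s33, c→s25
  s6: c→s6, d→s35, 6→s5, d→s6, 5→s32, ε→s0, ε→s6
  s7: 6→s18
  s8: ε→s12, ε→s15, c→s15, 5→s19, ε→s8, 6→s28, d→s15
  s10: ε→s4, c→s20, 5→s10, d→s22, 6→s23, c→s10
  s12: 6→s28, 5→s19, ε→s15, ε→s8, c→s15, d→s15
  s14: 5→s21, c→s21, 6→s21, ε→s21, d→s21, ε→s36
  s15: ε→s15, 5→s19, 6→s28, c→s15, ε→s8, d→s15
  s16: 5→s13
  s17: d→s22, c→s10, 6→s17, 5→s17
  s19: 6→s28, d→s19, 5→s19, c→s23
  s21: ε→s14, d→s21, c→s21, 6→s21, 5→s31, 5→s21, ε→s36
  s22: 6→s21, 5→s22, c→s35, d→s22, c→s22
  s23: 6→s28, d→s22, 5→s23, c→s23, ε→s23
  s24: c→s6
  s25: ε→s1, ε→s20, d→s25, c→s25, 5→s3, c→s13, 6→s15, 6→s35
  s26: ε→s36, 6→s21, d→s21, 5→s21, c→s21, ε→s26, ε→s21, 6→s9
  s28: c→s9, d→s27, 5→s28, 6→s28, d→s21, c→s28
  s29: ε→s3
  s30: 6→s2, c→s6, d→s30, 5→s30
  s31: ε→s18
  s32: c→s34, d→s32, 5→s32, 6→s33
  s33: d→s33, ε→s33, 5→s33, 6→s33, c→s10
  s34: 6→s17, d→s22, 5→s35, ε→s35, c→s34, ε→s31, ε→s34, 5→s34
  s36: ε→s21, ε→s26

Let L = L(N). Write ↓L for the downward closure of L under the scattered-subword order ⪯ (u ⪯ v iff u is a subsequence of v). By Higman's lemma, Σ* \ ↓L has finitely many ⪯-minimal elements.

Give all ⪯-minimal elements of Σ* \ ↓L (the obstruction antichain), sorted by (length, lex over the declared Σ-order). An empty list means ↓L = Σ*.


Antichain: [c5cd6, 6c66d].

|Q|=37, |F|=20, |δ|=143 (32 ε).
min D↑ (17 st, q0=0, F={16}): 0:c→1,6→2,5→0,d→0 1:c→1,6→3,5→4,d→1 2:c→5,6→2,5→2,d→2 3:c→5,6→3,5→6,d→3 4:c→7,6→6,5→4,d→4 5:c→5,6→8,5→9,d→5 6:c→10,6→6,5→6,d→6 7:c→7,6→11,5→7,d→12 8:c→8,6→13,5→14,d→8 9:c→10,6→14,5→9,d→9 10:c→10,6→15,5→10,d→12 11:c→10,6→11,5→11,d→12 12:c→12,6→16,5→12,d→12 13:c→13,6→13,5→13,d→16 14:c→15,6→13,5→14,d→14 15:c→15,6→13,5→15,d→12 16:c→16,6→16,5→16,d→16 (ε-aug+det+¬).
'c5cd6': |S_i|=[34, 31, 22, 17, 10, 7] end={s14,s18,s21,s26,s31,s36,s9} ∉↓L; 5/5 deletions ∈↓L.
'6c66d': |S_i|=[34, 29, 24, 16, 9, 8] end={s14,s18,s21,s26,s27,s31,s36,s9} ∉↓L; 5/5 deletions ∈↓L.
2 words, ⪯-incomp.


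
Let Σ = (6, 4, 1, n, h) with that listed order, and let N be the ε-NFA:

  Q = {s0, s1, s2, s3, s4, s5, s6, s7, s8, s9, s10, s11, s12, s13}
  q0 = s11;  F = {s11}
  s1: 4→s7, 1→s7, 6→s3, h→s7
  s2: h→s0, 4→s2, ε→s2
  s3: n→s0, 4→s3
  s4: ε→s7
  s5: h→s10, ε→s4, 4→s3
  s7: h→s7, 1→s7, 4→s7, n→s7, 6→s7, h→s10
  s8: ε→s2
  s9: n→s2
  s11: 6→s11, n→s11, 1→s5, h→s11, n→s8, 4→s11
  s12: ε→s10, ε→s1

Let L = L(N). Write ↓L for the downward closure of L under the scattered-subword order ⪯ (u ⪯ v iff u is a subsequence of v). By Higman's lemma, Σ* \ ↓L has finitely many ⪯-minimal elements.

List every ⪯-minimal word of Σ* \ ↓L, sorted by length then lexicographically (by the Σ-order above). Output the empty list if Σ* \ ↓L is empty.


Antichain: [1].

|Q|=14, |F|=1, |δ|=29 (6 ε).
min D↑ (2 st, q0=0, F={1}): 0:6→0,4→0,1→1,n→0,h→0 1:6→1,4→1,1→1,n→1,h→1 [Hopcroft].
'1': |S_i|=[9, 6] end={s0,s10,s3,s4,s5,s7} rej; 1/1 single-dels accept.
1 obstructions.


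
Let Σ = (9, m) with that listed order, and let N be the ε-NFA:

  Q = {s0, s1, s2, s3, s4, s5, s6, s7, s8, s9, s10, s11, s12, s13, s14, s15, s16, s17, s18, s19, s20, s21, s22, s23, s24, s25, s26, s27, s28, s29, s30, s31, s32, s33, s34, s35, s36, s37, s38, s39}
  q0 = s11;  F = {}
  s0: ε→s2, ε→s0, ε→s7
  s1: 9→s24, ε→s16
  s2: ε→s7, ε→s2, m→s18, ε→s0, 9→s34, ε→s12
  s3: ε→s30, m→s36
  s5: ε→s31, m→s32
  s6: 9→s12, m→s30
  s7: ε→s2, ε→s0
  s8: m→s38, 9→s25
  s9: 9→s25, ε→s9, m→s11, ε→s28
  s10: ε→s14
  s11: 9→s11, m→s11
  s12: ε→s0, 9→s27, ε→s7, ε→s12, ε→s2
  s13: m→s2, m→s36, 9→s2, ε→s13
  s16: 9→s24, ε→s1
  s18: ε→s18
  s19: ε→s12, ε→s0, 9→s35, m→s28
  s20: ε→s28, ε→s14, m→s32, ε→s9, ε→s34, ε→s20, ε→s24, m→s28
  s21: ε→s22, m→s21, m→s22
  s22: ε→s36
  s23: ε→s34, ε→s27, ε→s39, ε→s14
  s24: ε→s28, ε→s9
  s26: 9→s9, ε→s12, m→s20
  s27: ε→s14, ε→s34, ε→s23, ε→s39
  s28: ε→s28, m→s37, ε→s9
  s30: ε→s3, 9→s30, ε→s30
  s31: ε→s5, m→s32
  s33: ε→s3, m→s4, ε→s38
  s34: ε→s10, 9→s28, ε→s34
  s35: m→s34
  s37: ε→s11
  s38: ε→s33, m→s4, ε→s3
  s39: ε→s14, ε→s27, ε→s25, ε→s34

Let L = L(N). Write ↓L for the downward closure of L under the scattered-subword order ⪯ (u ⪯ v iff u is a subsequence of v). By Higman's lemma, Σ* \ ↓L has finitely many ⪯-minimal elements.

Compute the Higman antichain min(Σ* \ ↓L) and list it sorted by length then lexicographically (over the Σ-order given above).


A = [ε].

|Q|=40, |F|=0, |δ|=92 (59 ε).
min D↑ (1 st, q0=0, F={0}): 0:9→0,m→0.
ε ∈ L(D↑) ⇒ ↓L = ∅.


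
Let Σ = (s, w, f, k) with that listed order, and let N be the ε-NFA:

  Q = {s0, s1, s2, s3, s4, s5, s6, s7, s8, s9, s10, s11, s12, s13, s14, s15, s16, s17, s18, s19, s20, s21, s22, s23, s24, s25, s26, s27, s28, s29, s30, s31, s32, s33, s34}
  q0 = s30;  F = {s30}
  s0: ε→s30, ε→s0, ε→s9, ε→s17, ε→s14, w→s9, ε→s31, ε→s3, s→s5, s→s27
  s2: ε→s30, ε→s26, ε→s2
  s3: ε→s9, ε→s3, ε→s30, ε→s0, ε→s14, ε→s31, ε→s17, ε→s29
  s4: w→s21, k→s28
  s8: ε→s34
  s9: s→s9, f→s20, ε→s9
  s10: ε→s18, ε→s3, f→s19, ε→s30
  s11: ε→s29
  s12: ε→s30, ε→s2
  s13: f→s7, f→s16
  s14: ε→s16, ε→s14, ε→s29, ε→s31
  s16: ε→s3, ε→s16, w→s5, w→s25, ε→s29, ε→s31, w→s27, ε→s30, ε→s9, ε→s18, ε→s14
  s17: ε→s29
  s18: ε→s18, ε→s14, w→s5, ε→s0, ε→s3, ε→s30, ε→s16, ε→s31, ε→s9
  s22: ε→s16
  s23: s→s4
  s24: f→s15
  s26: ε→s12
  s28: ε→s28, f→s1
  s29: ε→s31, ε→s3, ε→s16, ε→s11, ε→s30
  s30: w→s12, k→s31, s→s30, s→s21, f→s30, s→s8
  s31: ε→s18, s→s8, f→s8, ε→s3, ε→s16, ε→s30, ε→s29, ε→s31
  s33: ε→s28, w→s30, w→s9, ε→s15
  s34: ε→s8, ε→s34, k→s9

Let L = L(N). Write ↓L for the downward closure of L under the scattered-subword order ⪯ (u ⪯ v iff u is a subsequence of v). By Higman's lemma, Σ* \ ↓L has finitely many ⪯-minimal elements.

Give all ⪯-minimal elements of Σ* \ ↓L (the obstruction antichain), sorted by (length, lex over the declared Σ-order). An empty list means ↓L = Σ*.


Antichain: [].

|Q|=35, |F|=1, |δ|=93 (65 ε).
min D↑ (1 st, q0=0, F={}): 0:s→0,w→0,f→0,k→0 [Hopcroft].
L(D↑) = ∅; no obstructions.


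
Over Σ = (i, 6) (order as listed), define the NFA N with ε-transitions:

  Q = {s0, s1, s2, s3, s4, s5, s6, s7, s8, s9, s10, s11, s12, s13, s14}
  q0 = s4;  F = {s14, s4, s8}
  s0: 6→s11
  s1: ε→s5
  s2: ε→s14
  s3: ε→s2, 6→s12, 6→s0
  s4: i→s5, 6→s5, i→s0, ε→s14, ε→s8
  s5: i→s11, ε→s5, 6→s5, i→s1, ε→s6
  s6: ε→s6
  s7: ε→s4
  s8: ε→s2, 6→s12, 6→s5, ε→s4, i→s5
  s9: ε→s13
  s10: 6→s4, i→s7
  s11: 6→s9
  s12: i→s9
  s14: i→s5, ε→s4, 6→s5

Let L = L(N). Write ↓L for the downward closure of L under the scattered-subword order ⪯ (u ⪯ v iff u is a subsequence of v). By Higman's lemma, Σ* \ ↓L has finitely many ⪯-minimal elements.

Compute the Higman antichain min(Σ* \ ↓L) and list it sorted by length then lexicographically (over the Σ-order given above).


|Q|=15, |F|=3, |δ|=31 (13 ε).
min D↑ (2 st, q0=0, F={1}): 0:i→1,6→1 1:i→1,6→1.
'i': run [12, 7] end={s0,s1,s11,s13,s5,s6,s9} ∉↓L; 1/1 del acc.
'6': N↓-sim [12, 7] end={s1,s11,s12,s13,s5,s6,s9} ∉↓L; 1/1 deletions ∈↓L.
2 minimals (antichain).

Antichain: [i, 6].
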